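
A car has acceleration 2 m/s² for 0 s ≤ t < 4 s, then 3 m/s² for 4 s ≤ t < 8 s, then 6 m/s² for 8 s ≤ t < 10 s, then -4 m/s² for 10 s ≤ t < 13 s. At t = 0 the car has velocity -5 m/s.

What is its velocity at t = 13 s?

Δv equals the area under the a-t graph; then v = v₀ + Δv.
0–4 s: 2 × 4 = 8 m/s
4–8 s: 3 × 4 = 12 m/s
8–10 s: 6 × 2 = 12 m/s
10–13 s: -4 × 3 = -12 m/s
Δv = 20 m/s, so v(13) = -5 + (20) = 15 m/s.

15 m/s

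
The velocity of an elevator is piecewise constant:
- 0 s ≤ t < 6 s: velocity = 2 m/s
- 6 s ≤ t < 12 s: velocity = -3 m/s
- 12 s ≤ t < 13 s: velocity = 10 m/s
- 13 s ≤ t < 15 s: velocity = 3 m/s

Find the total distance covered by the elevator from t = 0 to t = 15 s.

46 m

Distance (not displacement) is the total path length: add the absolute areas under v-t.
0–6 s: |2| × 6 = 12 m
6–12 s: |-3| × 6 = 18 m
12–13 s: |10| × 1 = 10 m
13–15 s: |3| × 2 = 6 m
Total distance = 46 m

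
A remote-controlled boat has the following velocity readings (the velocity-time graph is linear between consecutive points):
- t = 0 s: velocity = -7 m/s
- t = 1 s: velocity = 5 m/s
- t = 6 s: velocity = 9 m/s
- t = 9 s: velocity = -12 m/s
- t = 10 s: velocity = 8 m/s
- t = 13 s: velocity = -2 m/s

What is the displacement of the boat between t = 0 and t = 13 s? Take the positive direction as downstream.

Net displacement equals the area under the velocity-time graph (areas below the axis count negative).
0–1 s: ½(-7 + 5)(1) = -1 m
1–6 s: ½(5 + 9)(5) = 35 m
6–9 s: ½(9 + -12)(3) = -4.5 m
9–10 s: ½(-12 + 8)(1) = -2 m
10–13 s: ½(8 + -2)(3) = 9 m
Net displacement = 36.5 m

36.5 m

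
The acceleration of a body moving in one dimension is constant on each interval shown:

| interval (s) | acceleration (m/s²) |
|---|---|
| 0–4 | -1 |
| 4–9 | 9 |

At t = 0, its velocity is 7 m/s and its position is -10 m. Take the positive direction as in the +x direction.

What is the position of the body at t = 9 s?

On each constant-a segment, Δv = aΔt and Δx = v₀Δt + ½aΔt²; chain segment to segment.
0–4 s: v starts 7 m/s; Δx = 7·4 + ½·-1·4² = 20 m; v ends 3 m/s.
4–9 s: v starts 3 m/s; Δx = 3·5 + ½·9·5² = 127.5 m; v ends 48 m/s.
x(9) = -10 + Σ Δx = 137.5 m.

137.5 m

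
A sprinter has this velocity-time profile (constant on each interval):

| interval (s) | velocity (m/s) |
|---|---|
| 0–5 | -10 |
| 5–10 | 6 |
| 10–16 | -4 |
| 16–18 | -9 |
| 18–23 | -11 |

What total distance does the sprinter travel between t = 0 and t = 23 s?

177 m

Distance (not displacement) is the total path length: add the absolute areas under v-t.
0–5 s: |-10| × 5 = 50 m
5–10 s: |6| × 5 = 30 m
10–16 s: |-4| × 6 = 24 m
16–18 s: |-9| × 2 = 18 m
18–23 s: |-11| × 5 = 55 m
Total distance = 177 m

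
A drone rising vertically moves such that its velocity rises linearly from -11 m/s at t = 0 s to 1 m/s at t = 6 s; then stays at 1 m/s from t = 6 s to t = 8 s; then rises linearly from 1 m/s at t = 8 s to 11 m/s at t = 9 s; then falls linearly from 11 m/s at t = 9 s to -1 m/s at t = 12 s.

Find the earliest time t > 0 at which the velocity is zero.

v changes sign on 0–6 s (from -11 to 1); the graph is linear there, so v = 0 at t = 0 + (11)·(6 − 0)/(1 − -11) = 5.5 s.

t = 5.5 s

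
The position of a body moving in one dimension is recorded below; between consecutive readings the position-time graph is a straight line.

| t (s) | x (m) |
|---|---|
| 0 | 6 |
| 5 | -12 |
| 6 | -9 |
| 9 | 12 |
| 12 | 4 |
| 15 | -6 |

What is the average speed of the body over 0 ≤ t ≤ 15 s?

Average speed = (total path length)/(elapsed time); on a piecewise-linear x-t graph the path length is Σ|Δx|.
0–5 s: |Δx| = |-12 − 6| = 18 m
5–6 s: |Δx| = |-9 − -12| = 3 m
6–9 s: |Δx| = |12 − -9| = 21 m
9–12 s: |Δx| = |4 − 12| = 8 m
12–15 s: |Δx| = |-6 − 4| = 10 m
Total path = 60 m; average speed = 60/15 = 4 m/s.

4 m/s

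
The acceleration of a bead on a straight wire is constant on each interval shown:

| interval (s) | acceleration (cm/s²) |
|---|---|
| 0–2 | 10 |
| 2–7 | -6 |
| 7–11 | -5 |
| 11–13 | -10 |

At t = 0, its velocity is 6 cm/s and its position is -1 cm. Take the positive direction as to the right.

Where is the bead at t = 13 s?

On each constant-a segment, Δv = aΔt and Δx = v₀Δt + ½aΔt²; chain segment to segment.
0–2 s: v starts 6 cm/s; Δx = 6·2 + ½·10·2² = 32 cm; v ends 26 cm/s.
2–7 s: v starts 26 cm/s; Δx = 26·5 + ½·-6·5² = 55 cm; v ends -4 cm/s.
7–11 s: v starts -4 cm/s; Δx = -4·4 + ½·-5·4² = -56 cm; v ends -24 cm/s.
11–13 s: v starts -24 cm/s; Δx = -24·2 + ½·-10·2² = -68 cm; v ends -44 cm/s.
x(13) = -1 + Σ Δx = -38 cm.

-38 cm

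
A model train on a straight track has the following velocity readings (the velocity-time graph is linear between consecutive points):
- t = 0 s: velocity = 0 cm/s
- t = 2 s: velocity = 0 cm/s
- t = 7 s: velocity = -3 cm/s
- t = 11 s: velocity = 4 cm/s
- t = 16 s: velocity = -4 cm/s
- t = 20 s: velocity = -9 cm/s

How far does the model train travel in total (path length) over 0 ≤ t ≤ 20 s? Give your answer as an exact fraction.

Total distance travelled is ∫|v| dt — sum the magnitudes of each area piece.
0–2 s: |0| × 2 = 0 cm
2–7 s: |½(0 + -3)(5)| = 7.5 cm
7–11 s: v = 0 at t = 61/7 s; triangle areas 18/7 + 32/7 = 50/7 cm
11–16 s: v = 0 at t = 13.5 s; triangle areas 5 + 5 = 10 cm
16–20 s: |½(-4 + -9)(4)| = 26 cm
Total distance = 709/14 cm

709/14 cm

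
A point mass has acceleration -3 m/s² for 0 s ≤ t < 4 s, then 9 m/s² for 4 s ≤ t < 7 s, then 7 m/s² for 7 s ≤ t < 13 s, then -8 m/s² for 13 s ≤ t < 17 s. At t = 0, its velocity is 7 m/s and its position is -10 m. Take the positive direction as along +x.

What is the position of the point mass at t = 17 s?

469.5 m

On each constant-a segment, Δv = aΔt and Δx = v₀Δt + ½aΔt²; chain segment to segment.
0–4 s: v starts 7 m/s; Δx = 7·4 + ½·-3·4² = 4 m; v ends -5 m/s.
4–7 s: v starts -5 m/s; Δx = -5·3 + ½·9·3² = 25.5 m; v ends 22 m/s.
7–13 s: v starts 22 m/s; Δx = 22·6 + ½·7·6² = 258 m; v ends 64 m/s.
13–17 s: v starts 64 m/s; Δx = 64·4 + ½·-8·4² = 192 m; v ends 32 m/s.
x(17) = -10 + Σ Δx = 469.5 m.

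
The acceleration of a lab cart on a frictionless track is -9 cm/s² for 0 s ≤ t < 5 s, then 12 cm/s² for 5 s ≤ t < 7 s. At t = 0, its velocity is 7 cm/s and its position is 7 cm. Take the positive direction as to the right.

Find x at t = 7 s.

-122.5 cm

On each constant-a segment, Δv = aΔt and Δx = v₀Δt + ½aΔt²; chain segment to segment.
0–5 s: v starts 7 cm/s; Δx = 7·5 + ½·-9·5² = -77.5 cm; v ends -38 cm/s.
5–7 s: v starts -38 cm/s; Δx = -38·2 + ½·12·2² = -52 cm; v ends -14 cm/s.
x(7) = 7 + Σ Δx = -122.5 cm.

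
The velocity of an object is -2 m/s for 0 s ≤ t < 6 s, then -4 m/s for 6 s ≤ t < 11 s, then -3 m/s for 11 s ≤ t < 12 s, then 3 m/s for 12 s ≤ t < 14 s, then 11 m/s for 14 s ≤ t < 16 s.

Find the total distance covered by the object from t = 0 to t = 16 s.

Total distance travelled is ∫|v| dt — sum the magnitudes of each area piece.
0–6 s: |-2| × 6 = 12 m
6–11 s: |-4| × 5 = 20 m
11–12 s: |-3| × 1 = 3 m
12–14 s: |3| × 2 = 6 m
14–16 s: |11| × 2 = 22 m
Total distance = 63 m

63 m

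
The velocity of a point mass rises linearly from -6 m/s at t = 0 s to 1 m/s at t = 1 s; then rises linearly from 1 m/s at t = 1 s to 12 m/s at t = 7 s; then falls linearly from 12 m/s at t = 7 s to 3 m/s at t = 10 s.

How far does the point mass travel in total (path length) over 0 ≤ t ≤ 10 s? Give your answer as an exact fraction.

449/7 m

Total distance travelled is ∫|v| dt — sum the magnitudes of each area piece.
0–1 s: v = 0 at t = 6/7 s; triangle areas 18/7 + 1/14 = 37/14 m
1–7 s: |½(1 + 12)(6)| = 39 m
7–10 s: |½(12 + 3)(3)| = 22.5 m
Total distance = 449/7 m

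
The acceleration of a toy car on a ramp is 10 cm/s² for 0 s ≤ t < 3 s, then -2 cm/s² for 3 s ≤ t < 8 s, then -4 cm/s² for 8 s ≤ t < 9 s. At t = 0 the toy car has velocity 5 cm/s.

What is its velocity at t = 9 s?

21 cm/s

Δv equals the area under the a-t graph; then v = v₀ + Δv.
0–3 s: 10 × 3 = 30 cm/s
3–8 s: -2 × 5 = -10 cm/s
8–9 s: -4 × 1 = -4 cm/s
Δv = 16 cm/s, so v(9) = 5 + (16) = 21 cm/s.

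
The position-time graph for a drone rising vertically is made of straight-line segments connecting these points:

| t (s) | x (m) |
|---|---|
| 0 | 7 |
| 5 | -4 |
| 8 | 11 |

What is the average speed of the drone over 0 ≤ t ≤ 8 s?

Average speed = (total path length)/(elapsed time); on a piecewise-linear x-t graph the path length is Σ|Δx|.
0–5 s: |Δx| = |-4 − 7| = 11 m
5–8 s: |Δx| = |11 − -4| = 15 m
Total path = 26 m; average speed = 26/8 = 3.25 m/s.

3.25 m/s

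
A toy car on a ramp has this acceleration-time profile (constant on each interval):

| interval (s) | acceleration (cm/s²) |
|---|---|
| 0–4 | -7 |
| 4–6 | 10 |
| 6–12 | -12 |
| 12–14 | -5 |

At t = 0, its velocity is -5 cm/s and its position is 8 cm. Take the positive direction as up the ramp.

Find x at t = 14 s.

-588 cm

On each constant-a segment, Δv = aΔt and Δx = v₀Δt + ½aΔt²; chain segment to segment.
0–4 s: v starts -5 cm/s; Δx = -5·4 + ½·-7·4² = -76 cm; v ends -33 cm/s.
4–6 s: v starts -33 cm/s; Δx = -33·2 + ½·10·2² = -46 cm; v ends -13 cm/s.
6–12 s: v starts -13 cm/s; Δx = -13·6 + ½·-12·6² = -294 cm; v ends -85 cm/s.
12–14 s: v starts -85 cm/s; Δx = -85·2 + ½·-5·2² = -180 cm; v ends -95 cm/s.
x(14) = 8 + Σ Δx = -588 cm.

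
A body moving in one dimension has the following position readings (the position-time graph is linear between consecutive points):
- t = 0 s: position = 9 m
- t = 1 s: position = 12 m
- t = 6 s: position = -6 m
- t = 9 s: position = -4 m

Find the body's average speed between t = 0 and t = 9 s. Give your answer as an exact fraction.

Average speed = (total path length)/(elapsed time); on a piecewise-linear x-t graph the path length is Σ|Δx|.
0–1 s: |Δx| = |12 − 9| = 3 m
1–6 s: |Δx| = |-6 − 12| = 18 m
6–9 s: |Δx| = |-4 − -6| = 2 m
Total path = 23 m; average speed = 23/9 = 23/9 m/s.

23/9 m/s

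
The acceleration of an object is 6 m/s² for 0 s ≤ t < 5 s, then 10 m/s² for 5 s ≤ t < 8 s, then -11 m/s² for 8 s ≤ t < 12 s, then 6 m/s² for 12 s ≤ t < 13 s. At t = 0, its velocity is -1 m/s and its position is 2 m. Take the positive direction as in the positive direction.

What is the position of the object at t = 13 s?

370 m

On each constant-a segment, Δv = aΔt and Δx = v₀Δt + ½aΔt²; chain segment to segment.
0–5 s: v starts -1 m/s; Δx = -1·5 + ½·6·5² = 70 m; v ends 29 m/s.
5–8 s: v starts 29 m/s; Δx = 29·3 + ½·10·3² = 132 m; v ends 59 m/s.
8–12 s: v starts 59 m/s; Δx = 59·4 + ½·-11·4² = 148 m; v ends 15 m/s.
12–13 s: v starts 15 m/s; Δx = 15·1 + ½·6·1² = 18 m; v ends 21 m/s.
x(13) = 2 + Σ Δx = 370 m.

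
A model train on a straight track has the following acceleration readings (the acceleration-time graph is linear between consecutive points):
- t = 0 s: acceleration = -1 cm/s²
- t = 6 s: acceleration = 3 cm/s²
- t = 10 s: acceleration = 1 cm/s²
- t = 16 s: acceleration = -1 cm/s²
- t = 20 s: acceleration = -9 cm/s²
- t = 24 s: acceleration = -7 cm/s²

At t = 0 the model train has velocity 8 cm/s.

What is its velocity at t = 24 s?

Δv equals the area under the a-t graph; then v = v₀ + Δv.
0–6 s: ½(-1 + 3)(6) = 6 cm/s
6–10 s: ½(3 + 1)(4) = 8 cm/s
10–16 s: ½(1 + -1)(6) = 0 cm/s
16–20 s: ½(-1 + -9)(4) = -20 cm/s
20–24 s: ½(-9 + -7)(4) = -32 cm/s
Δv = -38 cm/s, so v(24) = 8 + (-38) = -30 cm/s.

-30 cm/s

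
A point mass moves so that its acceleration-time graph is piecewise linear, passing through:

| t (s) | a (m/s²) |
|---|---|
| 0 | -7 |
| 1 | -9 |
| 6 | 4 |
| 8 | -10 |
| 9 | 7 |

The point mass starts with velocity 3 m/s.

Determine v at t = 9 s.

Δv equals the area under the a-t graph; then v = v₀ + Δv.
0–1 s: ½(-7 + -9)(1) = -8 m/s
1–6 s: ½(-9 + 4)(5) = -12.5 m/s
6–8 s: ½(4 + -10)(2) = -6 m/s
8–9 s: ½(-10 + 7)(1) = -1.5 m/s
Δv = -28 m/s, so v(9) = 3 + (-28) = -25 m/s.

-25 m/s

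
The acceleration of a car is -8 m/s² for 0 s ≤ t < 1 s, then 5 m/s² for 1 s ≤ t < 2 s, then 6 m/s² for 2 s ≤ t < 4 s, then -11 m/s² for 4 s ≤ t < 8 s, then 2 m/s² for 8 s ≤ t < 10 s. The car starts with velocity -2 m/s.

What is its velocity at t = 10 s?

-33 m/s

Δv equals the area under the a-t graph; then v = v₀ + Δv.
0–1 s: -8 × 1 = -8 m/s
1–2 s: 5 × 1 = 5 m/s
2–4 s: 6 × 2 = 12 m/s
4–8 s: -11 × 4 = -44 m/s
8–10 s: 2 × 2 = 4 m/s
Δv = -31 m/s, so v(10) = -2 + (-31) = -33 m/s.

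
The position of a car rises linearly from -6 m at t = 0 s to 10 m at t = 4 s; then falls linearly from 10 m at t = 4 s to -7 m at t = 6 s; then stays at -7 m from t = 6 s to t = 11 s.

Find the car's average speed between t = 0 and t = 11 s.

Average speed = (total path length)/(elapsed time); on a piecewise-linear x-t graph the path length is Σ|Δx|.
0–4 s: |Δx| = |10 − -6| = 16 m
4–6 s: |Δx| = |-7 − 10| = 17 m
6–11 s: |Δx| = |-7 − -7| = 0 m
Total path = 33 m; average speed = 33/11 = 3 m/s.

3 m/s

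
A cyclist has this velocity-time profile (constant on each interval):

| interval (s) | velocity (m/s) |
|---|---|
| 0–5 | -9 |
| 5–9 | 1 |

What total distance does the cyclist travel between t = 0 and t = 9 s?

Distance (not displacement) is the total path length: add the absolute areas under v-t.
0–5 s: |-9| × 5 = 45 m
5–9 s: |1| × 4 = 4 m
Total distance = 49 m

49 m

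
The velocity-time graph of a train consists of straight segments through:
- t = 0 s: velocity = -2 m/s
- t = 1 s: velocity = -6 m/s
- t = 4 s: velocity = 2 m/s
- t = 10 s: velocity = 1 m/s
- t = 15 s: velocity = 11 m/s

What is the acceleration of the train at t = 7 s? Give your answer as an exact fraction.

-1/6 m/s²

Acceleration is the slope of the v-t graph on 4–10 s: (1 − 2)/(10 − 4) = -1/6 m/s².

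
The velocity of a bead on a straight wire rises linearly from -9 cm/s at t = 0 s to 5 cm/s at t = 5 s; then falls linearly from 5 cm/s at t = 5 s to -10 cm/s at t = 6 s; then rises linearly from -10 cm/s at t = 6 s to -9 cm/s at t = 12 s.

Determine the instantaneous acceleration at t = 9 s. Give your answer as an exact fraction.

Acceleration is the slope of the v-t graph on 6–12 s: (-9 − -10)/(12 − 6) = 1/6 cm/s².

1/6 cm/s²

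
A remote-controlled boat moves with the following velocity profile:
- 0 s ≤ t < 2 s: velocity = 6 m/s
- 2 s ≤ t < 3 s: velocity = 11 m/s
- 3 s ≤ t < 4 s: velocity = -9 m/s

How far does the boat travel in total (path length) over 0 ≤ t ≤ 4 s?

Distance (not displacement) is the total path length: add the absolute areas under v-t.
0–2 s: |6| × 2 = 12 m
2–3 s: |11| × 1 = 11 m
3–4 s: |-9| × 1 = 9 m
Total distance = 32 m

32 m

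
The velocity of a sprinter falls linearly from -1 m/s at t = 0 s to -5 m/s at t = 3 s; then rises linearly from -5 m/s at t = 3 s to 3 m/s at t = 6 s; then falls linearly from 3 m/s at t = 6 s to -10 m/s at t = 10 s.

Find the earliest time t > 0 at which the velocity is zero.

v changes sign on 3–6 s (from -5 to 3); the graph is linear there, so v = 0 at t = 3 + (5)·(6 − 3)/(3 − -5) = 4.875 s.

t = 4.875 s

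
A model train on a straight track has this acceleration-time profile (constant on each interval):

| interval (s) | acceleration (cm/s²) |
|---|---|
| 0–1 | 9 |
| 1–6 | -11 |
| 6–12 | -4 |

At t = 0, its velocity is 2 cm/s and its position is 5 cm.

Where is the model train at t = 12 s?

On each constant-a segment, Δv = aΔt and Δx = v₀Δt + ½aΔt²; chain segment to segment.
0–1 s: v starts 2 cm/s; Δx = 2·1 + ½·9·1² = 6.5 cm; v ends 11 cm/s.
1–6 s: v starts 11 cm/s; Δx = 11·5 + ½·-11·5² = -82.5 cm; v ends -44 cm/s.
6–12 s: v starts -44 cm/s; Δx = -44·6 + ½·-4·6² = -336 cm; v ends -68 cm/s.
x(12) = 5 + Σ Δx = -407 cm.

-407 cm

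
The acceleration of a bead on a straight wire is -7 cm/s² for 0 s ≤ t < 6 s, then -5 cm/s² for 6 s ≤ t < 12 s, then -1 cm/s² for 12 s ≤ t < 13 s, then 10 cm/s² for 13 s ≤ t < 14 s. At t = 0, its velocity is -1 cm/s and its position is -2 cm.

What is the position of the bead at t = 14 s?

On each constant-a segment, Δv = aΔt and Δx = v₀Δt + ½aΔt²; chain segment to segment.
0–6 s: v starts -1 cm/s; Δx = -1·6 + ½·-7·6² = -132 cm; v ends -43 cm/s.
6–12 s: v starts -43 cm/s; Δx = -43·6 + ½·-5·6² = -348 cm; v ends -73 cm/s.
12–13 s: v starts -73 cm/s; Δx = -73·1 + ½·-1·1² = -73.5 cm; v ends -74 cm/s.
13–14 s: v starts -74 cm/s; Δx = -74·1 + ½·10·1² = -69 cm; v ends -64 cm/s.
x(14) = -2 + Σ Δx = -624.5 cm.

-624.5 cm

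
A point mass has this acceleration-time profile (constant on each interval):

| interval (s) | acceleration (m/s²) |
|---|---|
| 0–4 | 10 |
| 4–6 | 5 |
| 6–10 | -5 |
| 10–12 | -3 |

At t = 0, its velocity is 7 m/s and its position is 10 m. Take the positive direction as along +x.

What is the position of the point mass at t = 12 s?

478 m

On each constant-a segment, Δv = aΔt and Δx = v₀Δt + ½aΔt²; chain segment to segment.
0–4 s: v starts 7 m/s; Δx = 7·4 + ½·10·4² = 108 m; v ends 47 m/s.
4–6 s: v starts 47 m/s; Δx = 47·2 + ½·5·2² = 104 m; v ends 57 m/s.
6–10 s: v starts 57 m/s; Δx = 57·4 + ½·-5·4² = 188 m; v ends 37 m/s.
10–12 s: v starts 37 m/s; Δx = 37·2 + ½·-3·2² = 68 m; v ends 31 m/s.
x(12) = 10 + Σ Δx = 478 m.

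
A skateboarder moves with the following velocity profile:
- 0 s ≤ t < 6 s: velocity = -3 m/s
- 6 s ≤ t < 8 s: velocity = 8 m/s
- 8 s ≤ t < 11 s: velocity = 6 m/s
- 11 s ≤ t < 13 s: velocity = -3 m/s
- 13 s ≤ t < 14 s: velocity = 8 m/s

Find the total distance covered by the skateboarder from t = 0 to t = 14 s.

Total distance travelled is ∫|v| dt — sum the magnitudes of each area piece.
0–6 s: |-3| × 6 = 18 m
6–8 s: |8| × 2 = 16 m
8–11 s: |6| × 3 = 18 m
11–13 s: |-3| × 2 = 6 m
13–14 s: |8| × 1 = 8 m
Total distance = 66 m

66 m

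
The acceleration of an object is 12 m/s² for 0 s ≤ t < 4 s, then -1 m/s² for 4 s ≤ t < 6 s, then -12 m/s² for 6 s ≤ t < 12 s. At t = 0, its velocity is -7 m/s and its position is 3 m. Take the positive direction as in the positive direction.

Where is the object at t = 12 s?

On each constant-a segment, Δv = aΔt and Δx = v₀Δt + ½aΔt²; chain segment to segment.
0–4 s: v starts -7 m/s; Δx = -7·4 + ½·12·4² = 68 m; v ends 41 m/s.
4–6 s: v starts 41 m/s; Δx = 41·2 + ½·-1·2² = 80 m; v ends 39 m/s.
6–12 s: v starts 39 m/s; Δx = 39·6 + ½·-12·6² = 18 m; v ends -33 m/s.
x(12) = 3 + Σ Δx = 169 m.

169 m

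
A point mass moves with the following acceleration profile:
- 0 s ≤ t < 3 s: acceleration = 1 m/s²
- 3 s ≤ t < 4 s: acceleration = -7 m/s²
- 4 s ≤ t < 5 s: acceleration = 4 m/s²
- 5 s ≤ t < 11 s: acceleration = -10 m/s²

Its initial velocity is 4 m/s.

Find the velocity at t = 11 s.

-56 m/s

Δv equals the area under the a-t graph; then v = v₀ + Δv.
0–3 s: 1 × 3 = 3 m/s
3–4 s: -7 × 1 = -7 m/s
4–5 s: 4 × 1 = 4 m/s
5–11 s: -10 × 6 = -60 m/s
Δv = -60 m/s, so v(11) = 4 + (-60) = -56 m/s.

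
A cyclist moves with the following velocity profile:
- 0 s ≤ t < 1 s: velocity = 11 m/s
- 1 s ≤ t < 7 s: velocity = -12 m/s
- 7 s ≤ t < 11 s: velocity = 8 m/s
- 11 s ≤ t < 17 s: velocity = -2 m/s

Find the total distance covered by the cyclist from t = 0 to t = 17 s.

Total distance travelled is ∫|v| dt — sum the magnitudes of each area piece.
0–1 s: |11| × 1 = 11 m
1–7 s: |-12| × 6 = 72 m
7–11 s: |8| × 4 = 32 m
11–17 s: |-2| × 6 = 12 m
Total distance = 127 m

127 m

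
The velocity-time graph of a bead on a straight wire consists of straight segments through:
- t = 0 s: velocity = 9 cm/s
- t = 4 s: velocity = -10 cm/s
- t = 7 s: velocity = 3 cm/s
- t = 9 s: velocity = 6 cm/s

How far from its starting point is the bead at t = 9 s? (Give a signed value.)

-3.5 cm

Displacement is the signed area under the v-t curve.
0–4 s: ½(9 + -10)(4) = -2 cm
4–7 s: ½(-10 + 3)(3) = -10.5 cm
7–9 s: ½(3 + 6)(2) = 9 cm
Net displacement = -3.5 cm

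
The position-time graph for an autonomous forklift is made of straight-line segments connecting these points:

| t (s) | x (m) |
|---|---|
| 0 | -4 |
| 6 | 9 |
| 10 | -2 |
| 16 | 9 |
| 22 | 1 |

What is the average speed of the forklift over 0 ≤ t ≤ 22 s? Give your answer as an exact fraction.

Average speed = (total path length)/(elapsed time); on a piecewise-linear x-t graph the path length is Σ|Δx|.
0–6 s: |Δx| = |9 − -4| = 13 m
6–10 s: |Δx| = |-2 − 9| = 11 m
10–16 s: |Δx| = |9 − -2| = 11 m
16–22 s: |Δx| = |1 − 9| = 8 m
Total path = 43 m; average speed = 43/22 = 43/22 m/s.

43/22 m/s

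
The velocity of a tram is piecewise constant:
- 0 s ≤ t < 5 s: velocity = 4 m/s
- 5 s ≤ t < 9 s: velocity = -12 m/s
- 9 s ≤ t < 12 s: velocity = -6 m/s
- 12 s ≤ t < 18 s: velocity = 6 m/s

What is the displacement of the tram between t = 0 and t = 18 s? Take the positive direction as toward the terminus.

-10 m

Net displacement equals the area under the velocity-time graph (areas below the axis count negative).
0–5 s: 4 × 5 = 20 m
5–9 s: -12 × 4 = -48 m
9–12 s: -6 × 3 = -18 m
12–18 s: 6 × 6 = 36 m
Net displacement = -10 m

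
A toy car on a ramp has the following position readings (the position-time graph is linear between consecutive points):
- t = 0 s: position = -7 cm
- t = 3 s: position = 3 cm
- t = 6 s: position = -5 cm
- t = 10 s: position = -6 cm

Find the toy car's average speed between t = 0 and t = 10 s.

Average speed = (total path length)/(elapsed time); on a piecewise-linear x-t graph the path length is Σ|Δx|.
0–3 s: |Δx| = |3 − -7| = 10 cm
3–6 s: |Δx| = |-5 − 3| = 8 cm
6–10 s: |Δx| = |-6 − -5| = 1 cm
Total path = 19 cm; average speed = 19/10 = 1.9 cm/s.

1.9 cm/s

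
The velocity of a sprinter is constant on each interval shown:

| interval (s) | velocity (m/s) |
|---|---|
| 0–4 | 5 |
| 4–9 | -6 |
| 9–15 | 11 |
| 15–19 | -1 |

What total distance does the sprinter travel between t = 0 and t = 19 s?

Distance (not displacement) is the total path length: add the absolute areas under v-t.
0–4 s: |5| × 4 = 20 m
4–9 s: |-6| × 5 = 30 m
9–15 s: |11| × 6 = 66 m
15–19 s: |-1| × 4 = 4 m
Total distance = 120 m

120 m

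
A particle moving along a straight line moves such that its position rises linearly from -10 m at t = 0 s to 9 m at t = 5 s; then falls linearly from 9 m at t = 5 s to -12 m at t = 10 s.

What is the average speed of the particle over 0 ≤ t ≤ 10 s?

Average speed = (total path length)/(elapsed time); on a piecewise-linear x-t graph the path length is Σ|Δx|.
0–5 s: |Δx| = |9 − -10| = 19 m
5–10 s: |Δx| = |-12 − 9| = 21 m
Total path = 40 m; average speed = 40/10 = 4 m/s.

4 m/s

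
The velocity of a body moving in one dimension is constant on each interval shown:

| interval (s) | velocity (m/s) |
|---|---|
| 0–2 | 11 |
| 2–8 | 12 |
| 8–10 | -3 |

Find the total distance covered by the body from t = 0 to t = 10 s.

Total distance travelled is ∫|v| dt — sum the magnitudes of each area piece.
0–2 s: |11| × 2 = 22 m
2–8 s: |12| × 6 = 72 m
8–10 s: |-3| × 2 = 6 m
Total distance = 100 m

100 m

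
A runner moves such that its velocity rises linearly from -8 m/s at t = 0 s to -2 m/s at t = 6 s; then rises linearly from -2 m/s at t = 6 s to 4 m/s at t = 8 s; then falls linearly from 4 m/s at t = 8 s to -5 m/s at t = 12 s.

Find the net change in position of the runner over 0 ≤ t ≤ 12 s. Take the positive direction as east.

Displacement is the signed area under the v-t curve.
0–6 s: ½(-8 + -2)(6) = -30 m
6–8 s: ½(-2 + 4)(2) = 2 m
8–12 s: ½(4 + -5)(4) = -2 m
Net displacement = -30 m

-30 m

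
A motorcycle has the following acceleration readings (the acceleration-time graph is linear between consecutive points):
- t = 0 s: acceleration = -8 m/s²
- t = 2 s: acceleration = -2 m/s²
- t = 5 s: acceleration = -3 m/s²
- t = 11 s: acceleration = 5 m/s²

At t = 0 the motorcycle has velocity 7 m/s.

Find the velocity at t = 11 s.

Δv equals the area under the a-t graph; then v = v₀ + Δv.
0–2 s: ½(-8 + -2)(2) = -10 m/s
2–5 s: ½(-2 + -3)(3) = -7.5 m/s
5–11 s: ½(-3 + 5)(6) = 6 m/s
Δv = -11.5 m/s, so v(11) = 7 + (-11.5) = -4.5 m/s.

-4.5 m/s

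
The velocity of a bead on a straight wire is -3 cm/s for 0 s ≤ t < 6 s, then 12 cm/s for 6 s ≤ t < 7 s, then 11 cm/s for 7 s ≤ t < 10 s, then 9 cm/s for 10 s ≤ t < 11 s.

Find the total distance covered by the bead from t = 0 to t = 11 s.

Distance (not displacement) is the total path length: add the absolute areas under v-t.
0–6 s: |-3| × 6 = 18 cm
6–7 s: |12| × 1 = 12 cm
7–10 s: |11| × 3 = 33 cm
10–11 s: |9| × 1 = 9 cm
Total distance = 72 cm

72 cm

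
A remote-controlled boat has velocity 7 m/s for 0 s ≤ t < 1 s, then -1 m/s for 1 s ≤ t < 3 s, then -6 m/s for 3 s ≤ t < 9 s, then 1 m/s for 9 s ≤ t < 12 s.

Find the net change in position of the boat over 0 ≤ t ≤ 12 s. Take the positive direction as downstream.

Net displacement equals the area under the velocity-time graph (areas below the axis count negative).
0–1 s: 7 × 1 = 7 m
1–3 s: -1 × 2 = -2 m
3–9 s: -6 × 6 = -36 m
9–12 s: 1 × 3 = 3 m
Net displacement = -28 m

-28 m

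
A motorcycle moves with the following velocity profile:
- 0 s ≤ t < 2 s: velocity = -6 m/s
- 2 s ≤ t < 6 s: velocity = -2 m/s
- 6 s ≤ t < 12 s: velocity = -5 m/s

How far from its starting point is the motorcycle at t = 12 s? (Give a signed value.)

-50 m

Displacement is the signed area under the v-t curve.
0–2 s: -6 × 2 = -12 m
2–6 s: -2 × 4 = -8 m
6–12 s: -5 × 6 = -30 m
Net displacement = -50 m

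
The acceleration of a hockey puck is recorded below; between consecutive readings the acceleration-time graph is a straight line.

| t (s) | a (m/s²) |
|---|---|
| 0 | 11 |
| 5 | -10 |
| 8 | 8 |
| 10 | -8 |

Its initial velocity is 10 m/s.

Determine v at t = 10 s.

9.5 m/s

Δv equals the area under the a-t graph; then v = v₀ + Δv.
0–5 s: ½(11 + -10)(5) = 2.5 m/s
5–8 s: ½(-10 + 8)(3) = -3 m/s
8–10 s: ½(8 + -8)(2) = 0 m/s
Δv = -0.5 m/s, so v(10) = 10 + (-0.5) = 9.5 m/s.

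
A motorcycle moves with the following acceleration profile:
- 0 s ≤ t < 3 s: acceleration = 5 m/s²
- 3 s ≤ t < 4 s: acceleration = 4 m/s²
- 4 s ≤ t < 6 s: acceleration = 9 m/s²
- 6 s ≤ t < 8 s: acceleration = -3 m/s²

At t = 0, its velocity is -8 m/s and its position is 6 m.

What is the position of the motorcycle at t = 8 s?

On each constant-a segment, Δv = aΔt and Δx = v₀Δt + ½aΔt²; chain segment to segment.
0–3 s: v starts -8 m/s; Δx = -8·3 + ½·5·3² = -1.5 m; v ends 7 m/s.
3–4 s: v starts 7 m/s; Δx = 7·1 + ½·4·1² = 9 m; v ends 11 m/s.
4–6 s: v starts 11 m/s; Δx = 11·2 + ½·9·2² = 40 m; v ends 29 m/s.
6–8 s: v starts 29 m/s; Δx = 29·2 + ½·-3·2² = 52 m; v ends 23 m/s.
x(8) = 6 + Σ Δx = 105.5 m.

105.5 m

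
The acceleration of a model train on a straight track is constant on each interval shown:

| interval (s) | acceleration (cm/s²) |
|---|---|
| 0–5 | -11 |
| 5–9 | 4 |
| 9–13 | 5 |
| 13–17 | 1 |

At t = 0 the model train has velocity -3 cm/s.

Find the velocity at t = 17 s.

-18 cm/s

Δv equals the area under the a-t graph; then v = v₀ + Δv.
0–5 s: -11 × 5 = -55 cm/s
5–9 s: 4 × 4 = 16 cm/s
9–13 s: 5 × 4 = 20 cm/s
13–17 s: 1 × 4 = 4 cm/s
Δv = -15 cm/s, so v(17) = -3 + (-15) = -18 cm/s.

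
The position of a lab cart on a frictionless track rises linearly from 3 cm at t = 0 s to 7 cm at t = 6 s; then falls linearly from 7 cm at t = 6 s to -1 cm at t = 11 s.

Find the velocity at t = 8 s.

-1.6 cm/s

Velocity is the slope of the x-t graph on 6–11 s: (-1 − 7)/(11 − 6) = -1.6 cm/s.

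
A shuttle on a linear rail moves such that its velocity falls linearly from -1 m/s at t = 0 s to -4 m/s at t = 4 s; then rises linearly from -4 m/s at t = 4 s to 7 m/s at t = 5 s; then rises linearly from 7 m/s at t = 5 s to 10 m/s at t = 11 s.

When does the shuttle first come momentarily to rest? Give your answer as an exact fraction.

v changes sign on 4–5 s (from -4 to 7); the graph is linear there, so v = 0 at t = 4 + (4)·(5 − 4)/(7 − -4) = 48/11 s.

t = 48/11 s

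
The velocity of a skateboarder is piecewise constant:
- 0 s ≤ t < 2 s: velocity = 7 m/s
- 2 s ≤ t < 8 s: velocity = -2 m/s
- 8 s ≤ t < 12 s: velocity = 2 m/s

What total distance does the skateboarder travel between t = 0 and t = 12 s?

34 m

Total distance travelled is ∫|v| dt — sum the magnitudes of each area piece.
0–2 s: |7| × 2 = 14 m
2–8 s: |-2| × 6 = 12 m
8–12 s: |2| × 4 = 8 m
Total distance = 34 m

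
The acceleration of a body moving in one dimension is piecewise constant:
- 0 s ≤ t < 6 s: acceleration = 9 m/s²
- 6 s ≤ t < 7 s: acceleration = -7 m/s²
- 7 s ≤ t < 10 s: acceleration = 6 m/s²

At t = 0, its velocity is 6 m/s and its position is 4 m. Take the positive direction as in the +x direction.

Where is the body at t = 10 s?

444.5 m

On each constant-a segment, Δv = aΔt and Δx = v₀Δt + ½aΔt²; chain segment to segment.
0–6 s: v starts 6 m/s; Δx = 6·6 + ½·9·6² = 198 m; v ends 60 m/s.
6–7 s: v starts 60 m/s; Δx = 60·1 + ½·-7·1² = 56.5 m; v ends 53 m/s.
7–10 s: v starts 53 m/s; Δx = 53·3 + ½·6·3² = 186 m; v ends 71 m/s.
x(10) = 4 + Σ Δx = 444.5 m.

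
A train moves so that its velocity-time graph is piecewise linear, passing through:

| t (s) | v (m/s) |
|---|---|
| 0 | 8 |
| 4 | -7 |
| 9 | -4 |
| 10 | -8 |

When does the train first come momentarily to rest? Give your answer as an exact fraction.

t = 32/15 s

v changes sign on 0–4 s (from 8 to -7); the graph is linear there, so v = 0 at t = 0 + (-8)·(4 − 0)/(-7 − 8) = 32/15 s.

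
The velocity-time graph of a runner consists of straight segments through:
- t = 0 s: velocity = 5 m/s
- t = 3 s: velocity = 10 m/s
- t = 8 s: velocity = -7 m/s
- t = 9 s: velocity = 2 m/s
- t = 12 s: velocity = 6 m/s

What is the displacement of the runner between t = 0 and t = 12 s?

Net displacement equals the area under the velocity-time graph (areas below the axis count negative).
0–3 s: ½(5 + 10)(3) = 22.5 m
3–8 s: ½(10 + -7)(5) = 7.5 m
8–9 s: ½(-7 + 2)(1) = -2.5 m
9–12 s: ½(2 + 6)(3) = 12 m
Net displacement = 39.5 m

39.5 m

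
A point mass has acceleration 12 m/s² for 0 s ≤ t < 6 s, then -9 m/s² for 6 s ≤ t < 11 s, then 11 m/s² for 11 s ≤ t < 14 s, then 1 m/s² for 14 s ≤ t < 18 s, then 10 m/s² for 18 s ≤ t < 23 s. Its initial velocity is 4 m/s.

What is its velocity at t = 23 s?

118 m/s

Δv equals the area under the a-t graph; then v = v₀ + Δv.
0–6 s: 12 × 6 = 72 m/s
6–11 s: -9 × 5 = -45 m/s
11–14 s: 11 × 3 = 33 m/s
14–18 s: 1 × 4 = 4 m/s
18–23 s: 10 × 5 = 50 m/s
Δv = 114 m/s, so v(23) = 4 + (114) = 118 m/s.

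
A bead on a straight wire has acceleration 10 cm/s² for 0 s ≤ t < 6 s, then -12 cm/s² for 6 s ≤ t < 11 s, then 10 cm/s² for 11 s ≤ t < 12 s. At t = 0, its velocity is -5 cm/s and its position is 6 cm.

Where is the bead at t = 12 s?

On each constant-a segment, Δv = aΔt and Δx = v₀Δt + ½aΔt²; chain segment to segment.
0–6 s: v starts -5 cm/s; Δx = -5·6 + ½·10·6² = 150 cm; v ends 55 cm/s.
6–11 s: v starts 55 cm/s; Δx = 55·5 + ½·-12·5² = 125 cm; v ends -5 cm/s.
11–12 s: v starts -5 cm/s; Δx = -5·1 + ½·10·1² = 0 cm; v ends 5 cm/s.
x(12) = 6 + Σ Δx = 281 cm.

281 cm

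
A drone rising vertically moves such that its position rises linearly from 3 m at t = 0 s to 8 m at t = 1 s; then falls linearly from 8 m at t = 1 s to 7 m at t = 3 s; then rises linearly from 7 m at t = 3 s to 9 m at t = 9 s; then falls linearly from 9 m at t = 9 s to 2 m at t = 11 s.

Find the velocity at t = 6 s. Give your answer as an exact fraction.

1/3 m/s

Velocity is the slope of the x-t graph on 3–9 s: (9 − 7)/(9 − 3) = 1/3 m/s.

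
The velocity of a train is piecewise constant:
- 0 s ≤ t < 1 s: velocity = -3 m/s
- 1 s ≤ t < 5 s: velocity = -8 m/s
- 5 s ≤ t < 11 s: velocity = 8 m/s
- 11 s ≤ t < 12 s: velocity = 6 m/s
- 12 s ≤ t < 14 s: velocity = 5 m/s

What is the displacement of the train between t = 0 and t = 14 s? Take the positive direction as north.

29 m

Net displacement equals the area under the velocity-time graph (areas below the axis count negative).
0–1 s: -3 × 1 = -3 m
1–5 s: -8 × 4 = -32 m
5–11 s: 8 × 6 = 48 m
11–12 s: 6 × 1 = 6 m
12–14 s: 5 × 2 = 10 m
Net displacement = 29 m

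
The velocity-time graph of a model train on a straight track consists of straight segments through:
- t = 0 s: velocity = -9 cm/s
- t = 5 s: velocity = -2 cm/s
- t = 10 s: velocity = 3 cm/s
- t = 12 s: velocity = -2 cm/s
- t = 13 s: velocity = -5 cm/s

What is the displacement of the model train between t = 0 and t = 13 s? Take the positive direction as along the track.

-27.5 cm

Net displacement equals the area under the velocity-time graph (areas below the axis count negative).
0–5 s: ½(-9 + -2)(5) = -27.5 cm
5–10 s: ½(-2 + 3)(5) = 2.5 cm
10–12 s: ½(3 + -2)(2) = 1 cm
12–13 s: ½(-2 + -5)(1) = -3.5 cm
Net displacement = -27.5 cm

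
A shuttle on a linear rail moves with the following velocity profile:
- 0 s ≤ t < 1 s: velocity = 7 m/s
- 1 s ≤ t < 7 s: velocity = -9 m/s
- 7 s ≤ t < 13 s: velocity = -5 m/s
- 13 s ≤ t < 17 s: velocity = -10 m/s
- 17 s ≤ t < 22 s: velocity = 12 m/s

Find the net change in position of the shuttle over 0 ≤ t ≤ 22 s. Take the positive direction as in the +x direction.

Net displacement equals the area under the velocity-time graph (areas below the axis count negative).
0–1 s: 7 × 1 = 7 m
1–7 s: -9 × 6 = -54 m
7–13 s: -5 × 6 = -30 m
13–17 s: -10 × 4 = -40 m
17–22 s: 12 × 5 = 60 m
Net displacement = -57 m

-57 m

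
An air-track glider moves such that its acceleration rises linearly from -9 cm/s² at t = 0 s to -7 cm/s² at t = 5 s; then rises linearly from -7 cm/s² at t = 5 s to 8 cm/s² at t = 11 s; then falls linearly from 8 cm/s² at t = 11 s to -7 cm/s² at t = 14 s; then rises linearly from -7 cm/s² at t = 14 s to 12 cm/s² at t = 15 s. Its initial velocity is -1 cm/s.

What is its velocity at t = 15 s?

Δv equals the area under the a-t graph; then v = v₀ + Δv.
0–5 s: ½(-9 + -7)(5) = -40 cm/s
5–11 s: ½(-7 + 8)(6) = 3 cm/s
11–14 s: ½(8 + -7)(3) = 1.5 cm/s
14–15 s: ½(-7 + 12)(1) = 2.5 cm/s
Δv = -33 cm/s, so v(15) = -1 + (-33) = -34 cm/s.

-34 cm/s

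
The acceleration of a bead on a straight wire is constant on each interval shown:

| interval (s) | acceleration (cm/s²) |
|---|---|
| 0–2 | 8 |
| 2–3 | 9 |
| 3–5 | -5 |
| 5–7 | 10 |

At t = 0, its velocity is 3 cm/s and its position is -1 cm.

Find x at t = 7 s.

On each constant-a segment, Δv = aΔt and Δx = v₀Δt + ½aΔt²; chain segment to segment.
0–2 s: v starts 3 cm/s; Δx = 3·2 + ½·8·2² = 22 cm; v ends 19 cm/s.
2–3 s: v starts 19 cm/s; Δx = 19·1 + ½·9·1² = 23.5 cm; v ends 28 cm/s.
3–5 s: v starts 28 cm/s; Δx = 28·2 + ½·-5·2² = 46 cm; v ends 18 cm/s.
5–7 s: v starts 18 cm/s; Δx = 18·2 + ½·10·2² = 56 cm; v ends 38 cm/s.
x(7) = -1 + Σ Δx = 146.5 cm.

146.5 cm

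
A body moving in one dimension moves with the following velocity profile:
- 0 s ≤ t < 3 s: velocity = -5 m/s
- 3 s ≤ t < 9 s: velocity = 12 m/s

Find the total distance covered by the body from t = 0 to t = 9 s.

87 m

Distance (not displacement) is the total path length: add the absolute areas under v-t.
0–3 s: |-5| × 3 = 15 m
3–9 s: |12| × 6 = 72 m
Total distance = 87 m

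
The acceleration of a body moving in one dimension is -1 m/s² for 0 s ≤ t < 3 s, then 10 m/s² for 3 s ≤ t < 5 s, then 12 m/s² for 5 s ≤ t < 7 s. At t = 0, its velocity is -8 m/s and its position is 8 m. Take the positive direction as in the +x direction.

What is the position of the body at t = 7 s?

19.5 m

On each constant-a segment, Δv = aΔt and Δx = v₀Δt + ½aΔt²; chain segment to segment.
0–3 s: v starts -8 m/s; Δx = -8·3 + ½·-1·3² = -28.5 m; v ends -11 m/s.
3–5 s: v starts -11 m/s; Δx = -11·2 + ½·10·2² = -2 m; v ends 9 m/s.
5–7 s: v starts 9 m/s; Δx = 9·2 + ½·12·2² = 42 m; v ends 33 m/s.
x(7) = 8 + Σ Δx = 19.5 m.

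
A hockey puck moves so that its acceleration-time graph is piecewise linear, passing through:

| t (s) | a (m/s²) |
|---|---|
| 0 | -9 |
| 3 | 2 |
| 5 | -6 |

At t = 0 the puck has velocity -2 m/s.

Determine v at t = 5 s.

-16.5 m/s

Δv equals the area under the a-t graph; then v = v₀ + Δv.
0–3 s: ½(-9 + 2)(3) = -10.5 m/s
3–5 s: ½(2 + -6)(2) = -4 m/s
Δv = -14.5 m/s, so v(5) = -2 + (-14.5) = -16.5 m/s.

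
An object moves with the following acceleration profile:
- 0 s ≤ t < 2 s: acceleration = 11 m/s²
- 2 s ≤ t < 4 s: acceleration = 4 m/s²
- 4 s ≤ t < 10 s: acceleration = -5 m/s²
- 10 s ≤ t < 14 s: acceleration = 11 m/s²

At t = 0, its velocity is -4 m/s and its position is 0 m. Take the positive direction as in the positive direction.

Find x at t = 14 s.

196 m

On each constant-a segment, Δv = aΔt and Δx = v₀Δt + ½aΔt²; chain segment to segment.
0–2 s: v starts -4 m/s; Δx = -4·2 + ½·11·2² = 14 m; v ends 18 m/s.
2–4 s: v starts 18 m/s; Δx = 18·2 + ½·4·2² = 44 m; v ends 26 m/s.
4–10 s: v starts 26 m/s; Δx = 26·6 + ½·-5·6² = 66 m; v ends -4 m/s.
10–14 s: v starts -4 m/s; Δx = -4·4 + ½·11·4² = 72 m; v ends 40 m/s.
x(14) = 0 + Σ Δx = 196 m.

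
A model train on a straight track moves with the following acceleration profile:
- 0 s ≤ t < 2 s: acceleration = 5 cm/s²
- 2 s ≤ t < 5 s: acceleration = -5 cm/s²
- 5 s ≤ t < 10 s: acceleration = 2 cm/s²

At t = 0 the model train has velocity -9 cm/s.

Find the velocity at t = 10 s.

Δv equals the area under the a-t graph; then v = v₀ + Δv.
0–2 s: 5 × 2 = 10 cm/s
2–5 s: -5 × 3 = -15 cm/s
5–10 s: 2 × 5 = 10 cm/s
Δv = 5 cm/s, so v(10) = -9 + (5) = -4 cm/s.

-4 cm/s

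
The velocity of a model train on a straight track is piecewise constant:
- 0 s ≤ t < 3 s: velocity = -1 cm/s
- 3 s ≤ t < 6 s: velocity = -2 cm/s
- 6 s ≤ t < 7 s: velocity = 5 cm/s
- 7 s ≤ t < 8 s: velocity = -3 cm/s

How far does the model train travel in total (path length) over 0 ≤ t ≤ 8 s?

17 cm

Distance (not displacement) is the total path length: add the absolute areas under v-t.
0–3 s: |-1| × 3 = 3 cm
3–6 s: |-2| × 3 = 6 cm
6–7 s: |5| × 1 = 5 cm
7–8 s: |-3| × 1 = 3 cm
Total distance = 17 cm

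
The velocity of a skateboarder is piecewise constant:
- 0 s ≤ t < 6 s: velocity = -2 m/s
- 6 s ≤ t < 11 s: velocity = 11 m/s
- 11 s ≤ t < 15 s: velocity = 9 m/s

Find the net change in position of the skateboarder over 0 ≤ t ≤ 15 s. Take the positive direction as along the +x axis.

79 m

Displacement is the signed area under the v-t curve.
0–6 s: -2 × 6 = -12 m
6–11 s: 11 × 5 = 55 m
11–15 s: 9 × 4 = 36 m
Net displacement = 79 m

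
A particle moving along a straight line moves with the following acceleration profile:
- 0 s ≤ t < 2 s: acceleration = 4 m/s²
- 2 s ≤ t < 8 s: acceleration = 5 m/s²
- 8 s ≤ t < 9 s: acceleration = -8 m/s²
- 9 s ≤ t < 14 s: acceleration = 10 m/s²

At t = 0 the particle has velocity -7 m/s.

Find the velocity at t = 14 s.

73 m/s

Δv equals the area under the a-t graph; then v = v₀ + Δv.
0–2 s: 4 × 2 = 8 m/s
2–8 s: 5 × 6 = 30 m/s
8–9 s: -8 × 1 = -8 m/s
9–14 s: 10 × 5 = 50 m/s
Δv = 80 m/s, so v(14) = -7 + (80) = 73 m/s.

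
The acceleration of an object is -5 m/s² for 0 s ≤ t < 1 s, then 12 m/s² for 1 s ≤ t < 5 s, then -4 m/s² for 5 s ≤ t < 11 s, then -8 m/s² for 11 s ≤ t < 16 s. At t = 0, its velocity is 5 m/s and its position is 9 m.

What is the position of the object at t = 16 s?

On each constant-a segment, Δv = aΔt and Δx = v₀Δt + ½aΔt²; chain segment to segment.
0–1 s: v starts 5 m/s; Δx = 5·1 + ½·-5·1² = 2.5 m; v ends 0 m/s.
1–5 s: v starts 0 m/s; Δx = 0·4 + ½·12·4² = 96 m; v ends 48 m/s.
5–11 s: v starts 48 m/s; Δx = 48·6 + ½·-4·6² = 216 m; v ends 24 m/s.
11–16 s: v starts 24 m/s; Δx = 24·5 + ½·-8·5² = 20 m; v ends -16 m/s.
x(16) = 9 + Σ Δx = 343.5 m.

343.5 m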